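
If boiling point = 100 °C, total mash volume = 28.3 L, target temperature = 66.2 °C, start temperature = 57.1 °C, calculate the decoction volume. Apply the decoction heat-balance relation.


V_dec = V_total·(T_target − T_start)/(T_boil − T_start)
V_dec = 28.3·(66.2 − 57.1)/(100 − 57.1)

6.0030 L


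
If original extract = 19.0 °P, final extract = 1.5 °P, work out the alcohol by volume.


SG = 259/(259 − P);  ABV = (OG − FG)·131.25
OG = 259/(259 − 19.0) = 1.0792
FG = 259/(259 − 1.5) = 1.0058
ABV = (1.0792 − 1.0058)·131.25

9.6261 % ABV


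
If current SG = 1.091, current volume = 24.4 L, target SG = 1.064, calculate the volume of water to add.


V_water = V·((SG_curr − 1)/(SG_target − 1) − 1)
V_water = 24.4·((1.091 − 1)/(1.064 − 1) − 1)

10.2937 L


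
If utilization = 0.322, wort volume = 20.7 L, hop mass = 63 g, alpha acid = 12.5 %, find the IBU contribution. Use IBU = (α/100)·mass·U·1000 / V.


IBU = (12.5/100)·63·0.322·1000 / 20.7

122.5000 IBU


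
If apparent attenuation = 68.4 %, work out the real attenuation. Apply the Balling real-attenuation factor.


RA = AA · 0.8192
RA = 68.4 · 0.8192

56.0333 %


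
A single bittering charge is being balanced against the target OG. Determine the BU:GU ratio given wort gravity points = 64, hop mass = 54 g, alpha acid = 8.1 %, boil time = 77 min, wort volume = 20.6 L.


U = 1.65·0.000125^(GP/1000)·(1−e^(−0.04t))/4.15;  IBU = (α/100)·m·U·1000/V;  BU:GU = IBU/GP
U = 1.65·0.000125^(64/1000)·(1−e^(−0.04·77))/4.15 = 0.2134
IBU = (8.1/100)·54·0.2134·1000/20.6 = 45.3123
BU:GU = 45.3123/64

0.7080


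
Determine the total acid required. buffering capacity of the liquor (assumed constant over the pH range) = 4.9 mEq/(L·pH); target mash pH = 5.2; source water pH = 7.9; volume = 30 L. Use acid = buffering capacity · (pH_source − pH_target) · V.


acid = 4.9 · (7.9 − 5.2) · 30

396.9000 mEq


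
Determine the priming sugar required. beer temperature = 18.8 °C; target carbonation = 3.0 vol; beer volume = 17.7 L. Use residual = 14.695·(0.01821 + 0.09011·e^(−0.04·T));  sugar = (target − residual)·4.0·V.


residual = 14.695·(0.01821 + 0.09011·e^(−0.04·18.8)) = 0.8918
sugar = (3.0 − 0.8918)·4.0·17.7

149.2579 g


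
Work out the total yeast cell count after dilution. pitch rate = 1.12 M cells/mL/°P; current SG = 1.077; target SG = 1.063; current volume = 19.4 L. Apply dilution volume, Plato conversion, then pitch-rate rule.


V_w = V·((SG_c−1)/(SG_t−1)−1);  °P = 259 − 259/SG_t;  cells = rate·(V+V_w)·°P
V_w = 19.4·((1.077−1)/(1.063−1)−1) = 4.3111
V_final = 19.4 + 4.3111 = 23.7111
°P = 259 − 259/1.063 = 15.3500
cells = 1.12·23.7111·15.3500

407.6402 billion cells


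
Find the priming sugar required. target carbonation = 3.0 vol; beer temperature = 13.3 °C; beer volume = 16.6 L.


residual = 14.695·(0.01821 + 0.09011·e^(−0.04·T));  sugar = (target − residual)·4.0·V
residual = 14.695·(0.01821 + 0.09011·e^(−0.04·13.3)) = 1.0454
sugar = (3.0 − 1.0454)·4.0·16.6

129.7821 g


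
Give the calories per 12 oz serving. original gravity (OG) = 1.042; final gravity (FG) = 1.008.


ABW = (OG−FG)·131.25·0.79/FG;  °P = 259 − 259/SG (for OG→OE and FG→AE);  RE = 0.1808·OE + 0.8192·AE;  Cal = (6.9·ABW + 4·(RE−0.1))·FG·3.55
ABW = (1.042 − 1.008)·131.25·0.79/1.008 = 3.4974
OE = 259 − 259/1.042 = 10.4395 °P
AE = 259 − 259/1.008 = 2.0556 °P
RE = 0.1808·10.4395 + 0.8192·2.0556 = 3.5714 °P
Cal = (6.9·3.4974 + 4·(3.5714−0.1))·1.008·3.55

136.0420 kcal


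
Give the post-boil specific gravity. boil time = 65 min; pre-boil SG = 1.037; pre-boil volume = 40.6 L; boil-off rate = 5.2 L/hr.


V_post = V_pre − rate·(t/60);  SG_post = 1 + (SG_pre−1)·V_pre/V_post
V_post = 40.6 − 5.2·(65/60) = 34.9667
SG_post = 1 + (1.037 − 1)·40.6/34.9667

1.0430


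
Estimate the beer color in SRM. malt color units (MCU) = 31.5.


SRM = 1.4922 · MCU^0.6859
SRM = 1.4922 · 31.5^0.6859

15.9044 SRM


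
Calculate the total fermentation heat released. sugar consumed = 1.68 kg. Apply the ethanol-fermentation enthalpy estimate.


Q = m_sugar · 590 kJ/kg
Q = 1.68 · 590

991.2000 kJ


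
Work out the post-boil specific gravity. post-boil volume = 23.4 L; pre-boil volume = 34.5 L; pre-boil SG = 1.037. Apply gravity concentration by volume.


SG_post = 1 + (SG_pre − 1)·V_pre/V_post
pts_pre = (1.037 − 1)·1000 = 37.0000
pts_post = 37.0000·34.5/23.4 = 54.5513
SG_post = 1 + 54.5513/1000

1.0546


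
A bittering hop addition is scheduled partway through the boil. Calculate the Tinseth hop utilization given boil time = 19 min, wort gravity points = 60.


U = 1.65·0.000125^(GP/1000) · (1 − e^(−0.04·t))/4.15
bigness = 1.65·0.000125^(60/1000) = 0.9623
boil_factor = (1 − e^(−0.04·19))/4.15 = 0.1283
U = 0.9623 · 0.1283

0.1234


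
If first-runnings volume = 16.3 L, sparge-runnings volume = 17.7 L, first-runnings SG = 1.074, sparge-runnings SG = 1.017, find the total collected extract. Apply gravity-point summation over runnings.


total = Σ (SG_i − 1)·1000·V_i
first = (1.074 − 1)·1000·16.3 = 1206.2000
sparge = (1.017 − 1)·1000·17.7 = 300.9000
total = 1206.2000 + 300.9000

1507.1000 gravity·L


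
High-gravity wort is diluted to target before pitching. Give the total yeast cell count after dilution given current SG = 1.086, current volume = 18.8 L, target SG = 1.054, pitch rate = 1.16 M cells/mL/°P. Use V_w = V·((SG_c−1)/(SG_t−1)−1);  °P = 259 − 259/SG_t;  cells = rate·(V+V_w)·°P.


V_w = 18.8·((1.086−1)/(1.054−1)−1) = 11.1407
V_final = 18.8 + 11.1407 = 29.9407
°P = 259 − 259/1.054 = 13.2694
cells = 1.16·29.9407·13.2694

460.8647 billion cells


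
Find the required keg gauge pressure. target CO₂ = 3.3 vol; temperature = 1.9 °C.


psi = vols/(0.01821 + 0.09011·e^(−0.04·T)) − 14.695
psi = 3.3/(0.01821 + 0.09011·e^(−0.04·1.9)) − 14.695

17.7453 psi


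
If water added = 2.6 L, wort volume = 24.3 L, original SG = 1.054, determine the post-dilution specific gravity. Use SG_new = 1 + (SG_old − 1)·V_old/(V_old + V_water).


pts = (1.054 − 1)·1000·24.3/(24.3 + 2.6) = 48.7807
SG_new = 1 + 48.7807/1000

1.0488


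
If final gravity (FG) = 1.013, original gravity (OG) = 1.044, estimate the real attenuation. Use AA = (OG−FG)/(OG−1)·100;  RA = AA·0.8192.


AA = (1.044 − 1.013)/(1.044 − 1)·100 = 70.4545
RA = 70.4545·0.8192

57.7164 %


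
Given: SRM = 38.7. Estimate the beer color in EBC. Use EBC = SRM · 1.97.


EBC = 38.7 · 1.97

76.2390 EBC


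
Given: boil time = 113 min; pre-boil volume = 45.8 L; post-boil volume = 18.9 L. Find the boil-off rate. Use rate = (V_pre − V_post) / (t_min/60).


rate = (45.8 − 18.9) / (113/60)

14.2832 L/hr


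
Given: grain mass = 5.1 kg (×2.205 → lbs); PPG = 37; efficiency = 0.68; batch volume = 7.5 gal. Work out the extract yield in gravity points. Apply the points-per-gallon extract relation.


points = lbs × PPG × eff / vol
lbs = 5.1 × 2.205 = 11.2455
points = 11.2455 × 37 × 0.68 / 7.5

37.7249 points


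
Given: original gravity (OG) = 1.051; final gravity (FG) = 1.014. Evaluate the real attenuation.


AA = (OG−FG)/(OG−1)·100;  RA = AA·0.8192
AA = (1.051 − 1.014)/(1.051 − 1)·100 = 72.5490
RA = 72.5490·0.8192

59.4322 %


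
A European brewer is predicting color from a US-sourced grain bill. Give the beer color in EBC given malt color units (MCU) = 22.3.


SRM = 1.4922·MCU^0.6859;  EBC = SRM·1.97
SRM = 1.4922·22.3^0.6859 = 12.5496
EBC = 12.5496·1.97

24.7227 EBC


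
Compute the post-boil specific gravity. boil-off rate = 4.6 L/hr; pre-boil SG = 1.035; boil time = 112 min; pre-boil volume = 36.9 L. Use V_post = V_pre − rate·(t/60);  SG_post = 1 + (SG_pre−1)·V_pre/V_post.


V_post = 36.9 − 4.6·(112/60) = 28.3133
SG_post = 1 + (1.035 − 1)·36.9/28.3133

1.0456


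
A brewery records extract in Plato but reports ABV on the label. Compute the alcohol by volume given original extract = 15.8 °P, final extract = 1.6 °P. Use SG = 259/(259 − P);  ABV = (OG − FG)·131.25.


OG = 259/(259 − 15.8) = 1.0650
FG = 259/(259 − 1.6) = 1.0062
ABV = (1.0650 − 1.0062)·131.25

7.7111 % ABV


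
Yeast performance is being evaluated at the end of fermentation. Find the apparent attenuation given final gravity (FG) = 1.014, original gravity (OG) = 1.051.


AA = (OG − FG)/(OG − 1) · 100
AA = (1.051 − 1.014)/(1.051 − 1) · 100

72.5490 %


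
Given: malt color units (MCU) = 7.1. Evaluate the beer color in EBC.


SRM = 1.4922·MCU^0.6859;  EBC = SRM·1.97
SRM = 1.4922·7.1^0.6859 = 5.7241
EBC = 5.7241·1.97

11.2764 EBC


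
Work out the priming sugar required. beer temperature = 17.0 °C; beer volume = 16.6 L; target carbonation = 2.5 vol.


residual = 14.695·(0.01821 + 0.09011·e^(−0.04·T));  sugar = (target − residual)·4.0·V
residual = 14.695·(0.01821 + 0.09011·e^(−0.04·17.0)) = 0.9384
sugar = (2.5 − 0.9384)·4.0·16.6

103.6875 g


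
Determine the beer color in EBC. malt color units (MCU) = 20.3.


SRM = 1.4922·MCU^0.6859;  EBC = SRM·1.97
SRM = 1.4922·20.3^0.6859 = 11.7663
EBC = 11.7663·1.97

23.1795 EBC


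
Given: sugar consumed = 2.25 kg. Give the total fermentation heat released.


Q = m_sugar · 590 kJ/kg
Q = 2.25 · 590

1327.5000 kJ


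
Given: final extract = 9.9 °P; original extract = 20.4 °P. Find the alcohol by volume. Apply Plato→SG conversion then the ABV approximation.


SG = 259/(259 − P);  ABV = (OG − FG)·131.25
OG = 259/(259 − 20.4) = 1.0855
FG = 259/(259 − 9.9) = 1.0397
ABV = (1.0855 − 1.0397)·131.25

6.0054 % ABV


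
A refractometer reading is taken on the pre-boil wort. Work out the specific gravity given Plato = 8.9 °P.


SG = 259/(259 − P)
SG = 259/(259 − 8.9)

1.0356


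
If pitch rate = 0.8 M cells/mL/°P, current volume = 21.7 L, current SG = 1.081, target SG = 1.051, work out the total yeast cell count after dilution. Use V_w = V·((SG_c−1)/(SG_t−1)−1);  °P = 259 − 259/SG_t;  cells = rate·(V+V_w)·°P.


V_w = 21.7·((1.081−1)/(1.051−1)−1) = 12.7647
V_final = 21.7 + 12.7647 = 34.4647
°P = 259 − 259/1.051 = 12.5680
cells = 0.8·34.4647·12.5680

346.5228 billion cells


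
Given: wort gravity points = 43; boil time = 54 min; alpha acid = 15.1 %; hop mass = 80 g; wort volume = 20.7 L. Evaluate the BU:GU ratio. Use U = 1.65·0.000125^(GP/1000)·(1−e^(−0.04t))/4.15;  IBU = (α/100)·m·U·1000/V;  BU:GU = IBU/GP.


U = 1.65·0.000125^(43/1000)·(1−e^(−0.04·54))/4.15 = 0.2390
IBU = (15.1/100)·80·0.2390·1000/20.7 = 139.4708
BU:GU = 139.4708/43

3.2435


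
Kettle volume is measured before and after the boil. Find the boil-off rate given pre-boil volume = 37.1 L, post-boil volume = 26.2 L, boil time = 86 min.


rate = (V_pre − V_post) / (t_min/60)
rate = (37.1 − 26.2) / (86/60)

7.6047 L/hr


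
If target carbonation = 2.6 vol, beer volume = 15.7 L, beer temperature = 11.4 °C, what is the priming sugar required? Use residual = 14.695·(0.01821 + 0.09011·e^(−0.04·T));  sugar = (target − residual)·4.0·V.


residual = 14.695·(0.01821 + 0.09011·e^(−0.04·11.4)) = 1.1069
sugar = (2.6 − 1.1069)·4.0·15.7

93.7685 g


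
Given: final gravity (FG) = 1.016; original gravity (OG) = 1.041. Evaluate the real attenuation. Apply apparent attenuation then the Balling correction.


AA = (OG−FG)/(OG−1)·100;  RA = AA·0.8192
AA = (1.041 − 1.016)/(1.041 − 1)·100 = 60.9756
RA = 60.9756·0.8192

49.9512 %


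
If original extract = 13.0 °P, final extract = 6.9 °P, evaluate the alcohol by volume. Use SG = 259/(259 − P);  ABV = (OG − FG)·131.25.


OG = 259/(259 − 13.0) = 1.0528
FG = 259/(259 − 6.9) = 1.0274
ABV = (1.0528 − 1.0274)·131.25

3.3437 % ABV


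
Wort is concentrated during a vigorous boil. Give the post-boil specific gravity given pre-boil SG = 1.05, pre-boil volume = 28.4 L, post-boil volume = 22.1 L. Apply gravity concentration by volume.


SG_post = 1 + (SG_pre − 1)·V_pre/V_post
pts_pre = (1.05 − 1)·1000 = 50.0000
pts_post = 50.0000·28.4/22.1 = 64.2534
SG_post = 1 + 64.2534/1000

1.0643


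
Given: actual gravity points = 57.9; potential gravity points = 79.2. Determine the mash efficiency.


efficiency = actual / potential × 100
efficiency = 57.9 / 79.2 × 100

73.1061 %


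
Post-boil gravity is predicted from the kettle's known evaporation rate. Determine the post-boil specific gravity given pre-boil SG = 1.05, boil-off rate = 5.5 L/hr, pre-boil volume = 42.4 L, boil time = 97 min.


V_post = V_pre − rate·(t/60);  SG_post = 1 + (SG_pre−1)·V_pre/V_post
V_post = 42.4 − 5.5·(97/60) = 33.5083
SG_post = 1 + (1.05 − 1)·42.4/33.5083

1.0633


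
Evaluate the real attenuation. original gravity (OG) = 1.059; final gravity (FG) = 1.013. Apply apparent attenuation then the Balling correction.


AA = (OG−FG)/(OG−1)·100;  RA = AA·0.8192
AA = (1.059 − 1.013)/(1.059 − 1)·100 = 77.9661
RA = 77.9661·0.8192

63.8698 %


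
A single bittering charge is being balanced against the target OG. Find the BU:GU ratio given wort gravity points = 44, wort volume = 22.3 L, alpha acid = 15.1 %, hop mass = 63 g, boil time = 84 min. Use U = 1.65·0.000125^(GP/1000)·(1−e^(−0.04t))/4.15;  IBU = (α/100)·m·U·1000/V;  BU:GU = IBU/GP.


U = 1.65·0.000125^(44/1000)·(1−e^(−0.04·84))/4.15 = 0.2584
IBU = (15.1/100)·63·0.2584·1000/22.3 = 110.2450
BU:GU = 110.2450/44

2.5056


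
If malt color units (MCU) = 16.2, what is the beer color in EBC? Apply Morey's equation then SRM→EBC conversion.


SRM = 1.4922·MCU^0.6859;  EBC = SRM·1.97
SRM = 1.4922·16.2^0.6859 = 10.0794
EBC = 10.0794·1.97

19.8564 EBC


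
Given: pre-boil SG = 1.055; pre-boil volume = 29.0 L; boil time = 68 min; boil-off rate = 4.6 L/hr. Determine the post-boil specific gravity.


V_post = V_pre − rate·(t/60);  SG_post = 1 + (SG_pre−1)·V_pre/V_post
V_post = 29.0 − 4.6·(68/60) = 23.7867
SG_post = 1 + (1.055 − 1)·29.0/23.7867

1.0671


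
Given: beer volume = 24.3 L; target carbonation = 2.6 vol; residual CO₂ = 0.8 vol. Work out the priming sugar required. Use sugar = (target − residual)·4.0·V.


sugar = (2.6 − 0.8)·4.0·24.3

174.9600 g


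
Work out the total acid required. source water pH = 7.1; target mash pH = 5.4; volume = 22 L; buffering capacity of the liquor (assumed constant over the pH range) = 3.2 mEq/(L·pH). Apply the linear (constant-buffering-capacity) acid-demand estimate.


acid = buffering capacity · (pH_source − pH_target) · V
acid = 3.2 · (7.1 − 5.4) · 22

119.6800 mEq


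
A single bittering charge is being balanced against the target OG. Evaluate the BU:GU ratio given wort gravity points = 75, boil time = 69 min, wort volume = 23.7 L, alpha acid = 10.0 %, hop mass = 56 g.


U = 1.65·0.000125^(GP/1000)·(1−e^(−0.04t))/4.15;  IBU = (α/100)·m·U·1000/V;  BU:GU = IBU/GP
U = 1.65·0.000125^(75/1000)·(1−e^(−0.04·69))/4.15 = 0.1898
IBU = (10.0/100)·56·0.1898·1000/23.7 = 44.8485
BU:GU = 44.8485/75

0.5980


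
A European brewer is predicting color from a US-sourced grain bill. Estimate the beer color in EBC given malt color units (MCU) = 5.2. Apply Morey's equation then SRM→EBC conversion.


SRM = 1.4922·MCU^0.6859;  EBC = SRM·1.97
SRM = 1.4922·5.2^0.6859 = 4.6231
EBC = 4.6231·1.97

9.1075 EBC


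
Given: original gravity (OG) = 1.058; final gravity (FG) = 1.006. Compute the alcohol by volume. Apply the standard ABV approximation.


ABV = (OG − FG) · 131.25
ABV = (1.058 − 1.006) · 131.25

6.8250 % ABV


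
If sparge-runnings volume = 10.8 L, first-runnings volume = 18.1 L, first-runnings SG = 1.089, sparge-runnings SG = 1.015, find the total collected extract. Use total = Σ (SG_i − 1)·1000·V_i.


first = (1.089 − 1)·1000·18.1 = 1610.9000
sparge = (1.015 − 1)·1000·10.8 = 162.0000
total = 1610.9000 + 162.0000

1772.9000 gravity·L


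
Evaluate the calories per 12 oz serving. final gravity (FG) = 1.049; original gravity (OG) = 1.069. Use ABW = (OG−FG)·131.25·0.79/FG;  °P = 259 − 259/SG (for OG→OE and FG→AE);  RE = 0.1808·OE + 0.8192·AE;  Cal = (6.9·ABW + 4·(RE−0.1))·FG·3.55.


ABW = (1.069 − 1.049)·131.25·0.79/1.049 = 1.9769
OE = 259 − 259/1.069 = 16.7175 °P
AE = 259 − 259/1.049 = 12.0982 °P
RE = 0.1808·16.7175 + 0.8192·12.0982 = 12.9334 °P
Cal = (6.9·1.9769 + 4·(12.9334−0.1))·1.049·3.55

241.9597 kcal


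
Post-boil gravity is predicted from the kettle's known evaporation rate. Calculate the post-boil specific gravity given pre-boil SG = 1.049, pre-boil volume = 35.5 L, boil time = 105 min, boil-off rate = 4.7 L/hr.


V_post = V_pre − rate·(t/60);  SG_post = 1 + (SG_pre−1)·V_pre/V_post
V_post = 35.5 − 4.7·(105/60) = 27.2750
SG_post = 1 + (1.049 − 1)·35.5/27.2750

1.0638


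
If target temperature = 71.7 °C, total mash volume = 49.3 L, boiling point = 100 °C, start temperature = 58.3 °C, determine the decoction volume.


V_dec = V_total·(T_target − T_start)/(T_boil − T_start)
V_dec = 49.3·(71.7 − 58.3)/(100 − 58.3)

15.8422 L


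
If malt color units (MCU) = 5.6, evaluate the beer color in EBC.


SRM = 1.4922·MCU^0.6859;  EBC = SRM·1.97
SRM = 1.4922·5.6^0.6859 = 4.8642
EBC = 4.8642·1.97

9.5824 EBC


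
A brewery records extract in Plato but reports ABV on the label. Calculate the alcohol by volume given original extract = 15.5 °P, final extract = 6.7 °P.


SG = 259/(259 − P);  ABV = (OG − FG)·131.25
OG = 259/(259 − 15.5) = 1.0637
FG = 259/(259 − 6.7) = 1.0266
ABV = (1.0637 − 1.0266)·131.25

4.8693 % ABV


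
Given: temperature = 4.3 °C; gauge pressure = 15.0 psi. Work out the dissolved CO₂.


vols = (P + 14.695)·(0.01821 + 0.09011·e^(−0.04·T))
vols = (15.0 + 14.695)·(0.01821 + 0.09011·e^(−0.04·4.3))

2.7937 volumes


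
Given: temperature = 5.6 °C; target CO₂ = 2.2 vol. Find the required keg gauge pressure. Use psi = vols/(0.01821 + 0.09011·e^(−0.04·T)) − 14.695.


psi = 2.2/(0.01821 + 0.09011·e^(−0.04·5.6)) − 14.695

9.6854 psi


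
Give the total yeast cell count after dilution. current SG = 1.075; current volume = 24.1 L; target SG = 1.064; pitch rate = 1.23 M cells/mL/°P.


V_w = V·((SG_c−1)/(SG_t−1)−1);  °P = 259 − 259/SG_t;  cells = rate·(V+V_w)·°P
V_w = 24.1·((1.075−1)/(1.064−1)−1) = 4.1422
V_final = 24.1 + 4.1422 = 28.2422
°P = 259 − 259/1.064 = 15.5789
cells = 1.23·28.2422·15.5789

541.1798 billion cells


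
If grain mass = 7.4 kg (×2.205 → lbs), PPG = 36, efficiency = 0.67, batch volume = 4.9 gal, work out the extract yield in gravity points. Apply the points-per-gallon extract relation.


points = lbs × PPG × eff / vol
lbs = 7.4 × 2.205 = 16.3170
points = 16.3170 × 36 × 0.67 / 4.9

80.3196 points


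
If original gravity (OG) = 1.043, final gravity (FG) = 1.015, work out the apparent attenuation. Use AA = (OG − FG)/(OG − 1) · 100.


AA = (1.043 − 1.015)/(1.043 − 1) · 100

65.1163 %


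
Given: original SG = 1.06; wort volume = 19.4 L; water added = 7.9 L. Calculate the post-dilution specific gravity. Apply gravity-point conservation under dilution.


SG_new = 1 + (SG_old − 1)·V_old/(V_old + V_water)
pts = (1.06 − 1)·1000·19.4/(19.4 + 7.9) = 42.6374
SG_new = 1 + 42.6374/1000

1.0426


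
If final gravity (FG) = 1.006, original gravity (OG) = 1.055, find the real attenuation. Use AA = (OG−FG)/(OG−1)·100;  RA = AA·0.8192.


AA = (1.055 − 1.006)/(1.055 − 1)·100 = 89.0909
RA = 89.0909·0.8192

72.9833 %


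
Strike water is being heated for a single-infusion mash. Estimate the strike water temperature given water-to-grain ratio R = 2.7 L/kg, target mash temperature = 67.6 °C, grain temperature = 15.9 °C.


T_strike = (0.41/R)·(T_mash − T_grain) + T_mash
T_strike = (0.41/2.7)·(67.6 − 15.9) + 67.6

75.4507 °C


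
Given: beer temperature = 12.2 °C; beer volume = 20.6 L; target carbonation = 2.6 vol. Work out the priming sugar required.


residual = 14.695·(0.01821 + 0.09011·e^(−0.04·T));  sugar = (target − residual)·4.0·V
residual = 14.695·(0.01821 + 0.09011·e^(−0.04·12.2)) = 1.0804
sugar = (2.6 − 1.0804)·4.0·20.6

125.2118 g


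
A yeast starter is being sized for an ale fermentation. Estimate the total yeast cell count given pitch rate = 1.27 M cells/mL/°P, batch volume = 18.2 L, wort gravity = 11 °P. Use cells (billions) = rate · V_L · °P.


cells = 1.27 · 18.2 · 11

254.2540 billion cells


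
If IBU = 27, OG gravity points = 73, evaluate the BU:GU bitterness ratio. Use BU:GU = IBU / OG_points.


BU:GU = 27 / 73

0.3699


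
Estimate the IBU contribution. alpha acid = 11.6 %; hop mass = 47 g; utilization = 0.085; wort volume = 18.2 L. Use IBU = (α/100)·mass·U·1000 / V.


IBU = (11.6/100)·47·0.085·1000 / 18.2

25.4626 IBU


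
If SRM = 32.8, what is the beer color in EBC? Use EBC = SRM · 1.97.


EBC = 32.8 · 1.97

64.6160 EBC


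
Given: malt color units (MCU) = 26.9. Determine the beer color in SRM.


SRM = 1.4922 · MCU^0.6859
SRM = 1.4922 · 26.9^0.6859

14.2723 SRM


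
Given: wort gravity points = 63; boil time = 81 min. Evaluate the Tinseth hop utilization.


U = 1.65·0.000125^(GP/1000) · (1 − e^(−0.04·t))/4.15
bigness = 1.65·0.000125^(63/1000) = 0.9367
boil_factor = (1 − e^(−0.04·81))/4.15 = 0.2315
U = 0.9367 · 0.2315

0.2169


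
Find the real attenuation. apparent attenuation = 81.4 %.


RA = AA · 0.8192
RA = 81.4 · 0.8192

66.6829 %


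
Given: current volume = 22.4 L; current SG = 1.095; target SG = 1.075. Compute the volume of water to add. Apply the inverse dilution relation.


V_water = V·((SG_curr − 1)/(SG_target − 1) − 1)
V_water = 22.4·((1.095 − 1)/(1.075 − 1) − 1)

5.9733 L


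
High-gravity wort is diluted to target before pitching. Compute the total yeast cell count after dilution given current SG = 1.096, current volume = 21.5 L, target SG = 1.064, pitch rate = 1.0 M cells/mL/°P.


V_w = V·((SG_c−1)/(SG_t−1)−1);  °P = 259 − 259/SG_t;  cells = rate·(V+V_w)·°P
V_w = 21.5·((1.096−1)/(1.064−1)−1) = 10.7500
V_final = 21.5 + 10.7500 = 32.2500
°P = 259 − 259/1.064 = 15.5789
cells = 1.0·32.2500·15.5789

502.4211 billion cells


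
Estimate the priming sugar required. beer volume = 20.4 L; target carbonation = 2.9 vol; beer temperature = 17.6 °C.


residual = 14.695·(0.01821 + 0.09011·e^(−0.04·T));  sugar = (target − residual)·4.0·V
residual = 14.695·(0.01821 + 0.09011·e^(−0.04·17.6)) = 0.9225
sugar = (2.9 − 0.9225)·4.0·20.4

161.3613 g


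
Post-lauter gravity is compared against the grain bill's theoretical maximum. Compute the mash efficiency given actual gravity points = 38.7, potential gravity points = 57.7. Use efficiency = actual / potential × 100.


efficiency = 38.7 / 57.7 × 100

67.0711 %


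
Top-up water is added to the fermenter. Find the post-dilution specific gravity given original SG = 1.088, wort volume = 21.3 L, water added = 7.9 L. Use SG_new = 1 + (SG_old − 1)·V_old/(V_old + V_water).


pts = (1.088 − 1)·1000·21.3/(21.3 + 7.9) = 64.1918
SG_new = 1 + 64.1918/1000

1.0642


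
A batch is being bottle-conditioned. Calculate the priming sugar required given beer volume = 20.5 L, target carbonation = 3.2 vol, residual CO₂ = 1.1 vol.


sugar = (target − residual)·4.0·V
sugar = (3.2 − 1.1)·4.0·20.5

172.2000 g


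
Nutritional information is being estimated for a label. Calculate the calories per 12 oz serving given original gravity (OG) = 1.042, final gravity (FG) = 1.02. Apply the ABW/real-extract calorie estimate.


ABW = (OG−FG)·131.25·0.79/FG;  °P = 259 − 259/SG (for OG→OE and FG→AE);  RE = 0.1808·OE + 0.8192·AE;  Cal = (6.9·ABW + 4·(RE−0.1))·FG·3.55
ABW = (1.042 − 1.02)·131.25·0.79/1.02 = 2.2364
OE = 259 − 259/1.042 = 10.4395 °P
AE = 259 − 259/1.02 = 5.0784 °P
RE = 0.1808·10.4395 + 0.8192·5.0784 = 6.0477 °P
Cal = (6.9·2.2364 + 4·(6.0477−0.1))·1.02·3.55

142.0229 kcal


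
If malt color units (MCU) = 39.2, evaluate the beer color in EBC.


SRM = 1.4922·MCU^0.6859;  EBC = SRM·1.97
SRM = 1.4922·39.2^0.6859 = 18.4783
EBC = 18.4783·1.97

36.4022 EBC


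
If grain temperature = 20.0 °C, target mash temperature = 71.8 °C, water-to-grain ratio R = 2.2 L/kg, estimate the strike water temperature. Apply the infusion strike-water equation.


T_strike = (0.41/R)·(T_mash − T_grain) + T_mash
T_strike = (0.41/2.2)·(71.8 − 20.0) + 71.8

81.4536 °C


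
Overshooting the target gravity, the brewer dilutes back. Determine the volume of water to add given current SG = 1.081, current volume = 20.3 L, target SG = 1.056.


V_water = V·((SG_curr − 1)/(SG_target − 1) − 1)
V_water = 20.3·((1.081 − 1)/(1.056 − 1) − 1)

9.0625 L


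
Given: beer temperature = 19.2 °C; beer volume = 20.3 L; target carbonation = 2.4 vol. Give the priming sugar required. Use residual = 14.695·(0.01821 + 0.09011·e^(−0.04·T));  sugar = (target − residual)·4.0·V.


residual = 14.695·(0.01821 + 0.09011·e^(−0.04·19.2)) = 0.8819
sugar = (2.4 − 0.8819)·4.0·20.3

123.2673 g


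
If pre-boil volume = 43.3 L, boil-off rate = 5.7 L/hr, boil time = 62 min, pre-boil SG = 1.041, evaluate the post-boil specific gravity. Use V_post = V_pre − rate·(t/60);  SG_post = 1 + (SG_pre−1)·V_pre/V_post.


V_post = 43.3 − 5.7·(62/60) = 37.4100
SG_post = 1 + (1.041 − 1)·43.3/37.4100

1.0475


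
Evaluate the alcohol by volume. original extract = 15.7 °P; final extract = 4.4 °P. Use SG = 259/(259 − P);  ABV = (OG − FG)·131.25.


OG = 259/(259 − 15.7) = 1.0645
FG = 259/(259 − 4.4) = 1.0173
ABV = (1.0645 − 1.0173)·131.25

6.2012 % ABV


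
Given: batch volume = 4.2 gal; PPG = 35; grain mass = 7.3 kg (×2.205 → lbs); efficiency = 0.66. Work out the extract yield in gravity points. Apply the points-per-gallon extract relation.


points = lbs × PPG × eff / vol
lbs = 7.3 × 2.205 = 16.0965
points = 16.0965 × 35 × 0.66 / 4.2

88.5307 points


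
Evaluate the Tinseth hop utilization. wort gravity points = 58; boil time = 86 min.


U = 1.65·0.000125^(GP/1000) · (1 − e^(−0.04·t))/4.15
bigness = 1.65·0.000125^(58/1000) = 0.9797
boil_factor = (1 − e^(−0.04·86))/4.15 = 0.2332
U = 0.9797 · 0.2332

0.2285


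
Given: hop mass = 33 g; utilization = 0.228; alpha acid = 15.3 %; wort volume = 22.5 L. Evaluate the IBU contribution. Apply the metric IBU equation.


IBU = (α/100)·mass·U·1000 / V
IBU = (15.3/100)·33·0.228·1000 / 22.5

51.1632 IBU


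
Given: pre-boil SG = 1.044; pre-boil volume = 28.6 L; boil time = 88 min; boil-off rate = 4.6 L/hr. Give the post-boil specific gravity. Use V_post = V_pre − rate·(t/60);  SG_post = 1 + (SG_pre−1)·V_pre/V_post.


V_post = 28.6 − 4.6·(88/60) = 21.8533
SG_post = 1 + (1.044 − 1)·28.6/21.8533

1.0576


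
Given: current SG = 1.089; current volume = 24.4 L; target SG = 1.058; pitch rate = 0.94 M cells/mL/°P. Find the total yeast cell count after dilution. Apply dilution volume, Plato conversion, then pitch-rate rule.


V_w = V·((SG_c−1)/(SG_t−1)−1);  °P = 259 − 259/SG_t;  cells = rate·(V+V_w)·°P
V_w = 24.4·((1.089−1)/(1.058−1)−1) = 13.0414
V_final = 24.4 + 13.0414 = 37.4414
°P = 259 − 259/1.058 = 14.1985
cells = 0.94·37.4414·14.1985

499.7143 billion cells


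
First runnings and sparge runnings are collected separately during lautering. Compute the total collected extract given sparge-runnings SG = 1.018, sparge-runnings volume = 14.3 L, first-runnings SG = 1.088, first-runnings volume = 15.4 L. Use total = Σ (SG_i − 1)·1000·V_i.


first = (1.088 − 1)·1000·15.4 = 1355.2000
sparge = (1.018 − 1)·1000·14.3 = 257.4000
total = 1355.2000 + 257.4000

1612.6000 gravity·L


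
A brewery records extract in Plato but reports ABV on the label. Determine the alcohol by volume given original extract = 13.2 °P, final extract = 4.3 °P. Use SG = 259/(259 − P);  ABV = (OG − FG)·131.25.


OG = 259/(259 − 13.2) = 1.0537
FG = 259/(259 − 4.3) = 1.0169
ABV = (1.0537 − 1.0169)·131.25

4.8326 % ABV


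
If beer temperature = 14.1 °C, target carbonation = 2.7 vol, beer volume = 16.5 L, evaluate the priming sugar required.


residual = 14.695·(0.01821 + 0.09011·e^(−0.04·T));  sugar = (target − residual)·4.0·V
residual = 14.695·(0.01821 + 0.09011·e^(−0.04·14.1)) = 1.0210
sugar = (2.7 − 1.0210)·4.0·16.5

110.8171 g


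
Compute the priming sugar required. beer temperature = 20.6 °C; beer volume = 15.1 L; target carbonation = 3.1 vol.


residual = 14.695·(0.01821 + 0.09011·e^(−0.04·T));  sugar = (target − residual)·4.0·V
residual = 14.695·(0.01821 + 0.09011·e^(−0.04·20.6)) = 0.8485
sugar = (3.1 − 0.8485)·4.0·15.1

135.9923 g


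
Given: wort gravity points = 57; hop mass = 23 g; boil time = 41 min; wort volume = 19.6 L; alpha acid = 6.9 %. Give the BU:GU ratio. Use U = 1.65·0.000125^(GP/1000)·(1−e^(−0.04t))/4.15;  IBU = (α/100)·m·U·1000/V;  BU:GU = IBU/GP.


U = 1.65·0.000125^(57/1000)·(1−e^(−0.04·41))/4.15 = 0.1920
IBU = (6.9/100)·23·0.1920·1000/19.6 = 15.5463
BU:GU = 15.5463/57

0.2727


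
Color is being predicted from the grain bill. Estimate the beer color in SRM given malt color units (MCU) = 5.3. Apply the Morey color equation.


SRM = 1.4922 · MCU^0.6859
SRM = 1.4922 · 5.3^0.6859

4.6839 SRM


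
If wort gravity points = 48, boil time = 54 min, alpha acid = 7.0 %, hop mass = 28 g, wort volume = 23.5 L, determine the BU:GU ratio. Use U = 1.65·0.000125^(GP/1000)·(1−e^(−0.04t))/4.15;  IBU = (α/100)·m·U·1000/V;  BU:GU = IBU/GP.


U = 1.65·0.000125^(48/1000)·(1−e^(−0.04·54))/4.15 = 0.2285
IBU = (7.0/100)·28·0.2285·1000/23.5 = 19.0572
BU:GU = 19.0572/48

0.3970


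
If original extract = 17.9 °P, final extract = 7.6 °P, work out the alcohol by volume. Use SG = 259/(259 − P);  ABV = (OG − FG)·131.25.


OG = 259/(259 − 17.9) = 1.0742
FG = 259/(259 − 7.6) = 1.0302
ABV = (1.0742 − 1.0302)·131.25

5.7766 % ABV


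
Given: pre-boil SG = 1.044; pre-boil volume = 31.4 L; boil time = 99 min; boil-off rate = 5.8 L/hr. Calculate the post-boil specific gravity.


V_post = V_pre − rate·(t/60);  SG_post = 1 + (SG_pre−1)·V_pre/V_post
V_post = 31.4 − 5.8·(99/60) = 21.8300
SG_post = 1 + (1.044 − 1)·31.4/21.8300

1.0633


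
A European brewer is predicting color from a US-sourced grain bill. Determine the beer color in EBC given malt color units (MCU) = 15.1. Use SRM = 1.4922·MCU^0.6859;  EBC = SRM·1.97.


SRM = 1.4922·15.1^0.6859 = 9.6048
EBC = 9.6048·1.97

18.9214 EBC


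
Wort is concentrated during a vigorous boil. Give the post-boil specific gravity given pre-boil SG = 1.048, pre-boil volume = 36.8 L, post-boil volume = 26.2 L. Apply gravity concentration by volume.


SG_post = 1 + (SG_pre − 1)·V_pre/V_post
pts_pre = (1.048 − 1)·1000 = 48.0000
pts_post = 48.0000·36.8/26.2 = 67.4198
SG_post = 1 + 67.4198/1000

1.0674


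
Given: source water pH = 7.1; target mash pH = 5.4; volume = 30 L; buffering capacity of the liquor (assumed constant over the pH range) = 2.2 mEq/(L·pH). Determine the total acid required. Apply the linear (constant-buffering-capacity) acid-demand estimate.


acid = buffering capacity · (pH_source − pH_target) · V
acid = 2.2 · (7.1 − 5.4) · 30

112.2000 mEq


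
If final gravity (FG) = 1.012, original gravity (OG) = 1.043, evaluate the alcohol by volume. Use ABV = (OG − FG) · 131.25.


ABV = (1.043 − 1.012) · 131.25

4.0687 % ABV


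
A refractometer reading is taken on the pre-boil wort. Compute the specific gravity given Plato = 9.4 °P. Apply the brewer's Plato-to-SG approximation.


SG = 259/(259 − P)
SG = 259/(259 − 9.4)

1.0377


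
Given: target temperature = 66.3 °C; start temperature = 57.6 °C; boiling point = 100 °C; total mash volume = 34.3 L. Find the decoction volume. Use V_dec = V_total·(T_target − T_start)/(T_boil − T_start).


V_dec = 34.3·(66.3 − 57.6)/(100 − 57.6)

7.0380 L


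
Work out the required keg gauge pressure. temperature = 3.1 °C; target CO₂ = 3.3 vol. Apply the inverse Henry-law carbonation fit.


psi = vols/(0.01821 + 0.09011·e^(−0.04·T)) − 14.695
psi = 3.3/(0.01821 + 0.09011·e^(−0.04·3.1)) − 14.695

19.0434 psi


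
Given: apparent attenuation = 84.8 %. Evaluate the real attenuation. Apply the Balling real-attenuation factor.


RA = AA · 0.8192
RA = 84.8 · 0.8192

69.4682 %


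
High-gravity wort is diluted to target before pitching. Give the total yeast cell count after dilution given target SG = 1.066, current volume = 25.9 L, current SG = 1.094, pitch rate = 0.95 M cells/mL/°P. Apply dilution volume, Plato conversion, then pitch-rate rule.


V_w = V·((SG_c−1)/(SG_t−1)−1);  °P = 259 − 259/SG_t;  cells = rate·(V+V_w)·°P
V_w = 25.9·((1.094−1)/(1.066−1)−1) = 10.9879
V_final = 25.9 + 10.9879 = 36.8879
°P = 259 − 259/1.066 = 16.0356
cells = 0.95·36.8879·16.0356

561.9450 billion cells


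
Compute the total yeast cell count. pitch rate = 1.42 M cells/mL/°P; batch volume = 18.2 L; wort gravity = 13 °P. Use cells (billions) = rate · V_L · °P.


cells = 1.42 · 18.2 · 13

335.9720 billion cells


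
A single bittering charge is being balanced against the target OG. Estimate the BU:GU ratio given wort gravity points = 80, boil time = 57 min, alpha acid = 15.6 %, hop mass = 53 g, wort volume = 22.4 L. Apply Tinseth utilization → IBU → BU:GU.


U = 1.65·0.000125^(GP/1000)·(1−e^(−0.04t))/4.15;  IBU = (α/100)·m·U·1000/V;  BU:GU = IBU/GP
U = 1.65·0.000125^(80/1000)·(1−e^(−0.04·57))/4.15 = 0.1739
IBU = (15.6/100)·53·0.1739·1000/22.4 = 64.1919
BU:GU = 64.1919/80

0.8024


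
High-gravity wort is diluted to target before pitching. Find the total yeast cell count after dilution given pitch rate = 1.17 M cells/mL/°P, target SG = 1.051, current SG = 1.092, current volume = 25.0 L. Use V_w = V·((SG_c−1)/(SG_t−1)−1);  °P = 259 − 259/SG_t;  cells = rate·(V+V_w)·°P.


V_w = 25.0·((1.092−1)/(1.051−1)−1) = 20.0980
V_final = 25.0 + 20.0980 = 45.0980
°P = 259 − 259/1.051 = 12.5680
cells = 1.17·45.0980·12.5680

663.1484 billion cells


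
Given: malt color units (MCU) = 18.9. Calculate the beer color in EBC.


SRM = 1.4922·MCU^0.6859;  EBC = SRM·1.97
SRM = 1.4922·18.9^0.6859 = 11.2035
EBC = 11.2035·1.97

22.0708 EBC


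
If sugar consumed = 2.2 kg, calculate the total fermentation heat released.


Q = m_sugar · 590 kJ/kg
Q = 2.2 · 590

1298.0000 kJ


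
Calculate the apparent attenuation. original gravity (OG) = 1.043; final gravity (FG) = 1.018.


AA = (OG − FG)/(OG − 1) · 100
AA = (1.043 − 1.018)/(1.043 − 1) · 100

58.1395 %


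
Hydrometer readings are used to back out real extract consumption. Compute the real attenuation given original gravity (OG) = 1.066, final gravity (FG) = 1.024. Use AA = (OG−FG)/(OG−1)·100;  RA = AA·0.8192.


AA = (1.066 − 1.024)/(1.066 − 1)·100 = 63.6364
RA = 63.6364·0.8192

52.1309 %


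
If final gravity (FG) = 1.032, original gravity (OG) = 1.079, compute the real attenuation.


AA = (OG−FG)/(OG−1)·100;  RA = AA·0.8192
AA = (1.079 − 1.032)/(1.079 − 1)·100 = 59.4937
RA = 59.4937·0.8192

48.7372 %


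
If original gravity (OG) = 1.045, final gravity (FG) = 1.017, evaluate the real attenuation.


AA = (OG−FG)/(OG−1)·100;  RA = AA·0.8192
AA = (1.045 − 1.017)/(1.045 − 1)·100 = 62.2222
RA = 62.2222·0.8192

50.9724 %


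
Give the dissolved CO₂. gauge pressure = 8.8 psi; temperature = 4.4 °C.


vols = (P + 14.695)·(0.01821 + 0.09011·e^(−0.04·T))
vols = (8.8 + 14.695)·(0.01821 + 0.09011·e^(−0.04·4.4))

2.2033 volumes


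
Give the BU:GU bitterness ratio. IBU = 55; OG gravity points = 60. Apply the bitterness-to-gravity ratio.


BU:GU = IBU / OG_points
BU:GU = 55 / 60

0.9167


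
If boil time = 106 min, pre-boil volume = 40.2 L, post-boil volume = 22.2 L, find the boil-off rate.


rate = (V_pre − V_post) / (t_min/60)
rate = (40.2 − 22.2) / (106/60)

10.1887 L/hr


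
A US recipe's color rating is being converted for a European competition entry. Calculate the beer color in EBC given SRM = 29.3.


EBC = SRM · 1.97
EBC = 29.3 · 1.97

57.7210 EBC


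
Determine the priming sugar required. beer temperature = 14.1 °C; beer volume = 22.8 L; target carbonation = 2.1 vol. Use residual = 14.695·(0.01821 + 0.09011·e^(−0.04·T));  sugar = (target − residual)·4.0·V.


residual = 14.695·(0.01821 + 0.09011·e^(−0.04·14.1)) = 1.0210
sugar = (2.1 − 1.0210)·4.0·22.8

98.4091 g


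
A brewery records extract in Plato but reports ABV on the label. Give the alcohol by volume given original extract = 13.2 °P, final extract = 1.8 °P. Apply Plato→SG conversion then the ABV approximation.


SG = 259/(259 − P);  ABV = (OG − FG)·131.25
OG = 259/(259 − 13.2) = 1.0537
FG = 259/(259 − 1.8) = 1.0070
ABV = (1.0537 − 1.0070)·131.25

6.1299 % ABV


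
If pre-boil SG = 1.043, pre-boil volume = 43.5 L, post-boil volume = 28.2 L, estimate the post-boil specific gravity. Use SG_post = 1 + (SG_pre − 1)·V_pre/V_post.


pts_pre = (1.043 − 1)·1000 = 43.0000
pts_post = 43.0000·43.5/28.2 = 66.3298
SG_post = 1 + 66.3298/1000

1.0663


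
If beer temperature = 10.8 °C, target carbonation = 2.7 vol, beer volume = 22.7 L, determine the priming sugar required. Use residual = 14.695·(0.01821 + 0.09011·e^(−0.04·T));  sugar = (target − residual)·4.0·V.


residual = 14.695·(0.01821 + 0.09011·e^(−0.04·10.8)) = 1.1273
sugar = (2.7 − 1.1273)·4.0·22.7

142.8050 g


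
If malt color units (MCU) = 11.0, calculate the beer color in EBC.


SRM = 1.4922·MCU^0.6859;  EBC = SRM·1.97
SRM = 1.4922·11.0^0.6859 = 7.7289
EBC = 7.7289·1.97

15.2260 EBC


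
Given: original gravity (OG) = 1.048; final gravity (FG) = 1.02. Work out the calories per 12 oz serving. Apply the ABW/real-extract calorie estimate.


ABW = (OG−FG)·131.25·0.79/FG;  °P = 259 − 259/SG (for OG→OE and FG→AE);  RE = 0.1808·OE + 0.8192·AE;  Cal = (6.9·ABW + 4·(RE−0.1))·FG·3.55
ABW = (1.048 − 1.02)·131.25·0.79/1.02 = 2.8463
OE = 259 − 259/1.048 = 11.8626 °P
AE = 259 − 259/1.02 = 5.0784 °P
RE = 0.1808·11.8626 + 0.8192·5.0784 = 6.3050 °P
Cal = (6.9·2.8463 + 4·(6.3050−0.1))·1.02·3.55

160.9884 kcal


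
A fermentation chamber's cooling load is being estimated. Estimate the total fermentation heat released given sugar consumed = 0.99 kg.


Q = m_sugar · 590 kJ/kg
Q = 0.99 · 590

584.1000 kJ


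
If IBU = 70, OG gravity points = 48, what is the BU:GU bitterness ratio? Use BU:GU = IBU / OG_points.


BU:GU = 70 / 48

1.4583


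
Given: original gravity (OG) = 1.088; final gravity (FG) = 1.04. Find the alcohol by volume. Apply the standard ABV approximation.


ABV = (OG − FG) · 131.25
ABV = (1.088 − 1.04) · 131.25

6.3000 % ABV


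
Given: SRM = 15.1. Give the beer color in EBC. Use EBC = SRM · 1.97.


EBC = 15.1 · 1.97

29.7470 EBC


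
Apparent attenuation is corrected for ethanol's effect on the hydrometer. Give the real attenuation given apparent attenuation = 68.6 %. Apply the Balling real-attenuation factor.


RA = AA · 0.8192
RA = 68.6 · 0.8192

56.1971 %
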